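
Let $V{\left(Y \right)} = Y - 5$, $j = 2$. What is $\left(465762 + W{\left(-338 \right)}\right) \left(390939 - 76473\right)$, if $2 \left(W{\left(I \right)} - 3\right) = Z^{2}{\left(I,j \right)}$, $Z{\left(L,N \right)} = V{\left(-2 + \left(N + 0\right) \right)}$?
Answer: $146471187315$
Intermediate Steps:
$V{\left(Y \right)} = -5 + Y$
$Z{\left(L,N \right)} = -7 + N$ ($Z{\left(L,N \right)} = -5 + \left(-2 + \left(N + 0\right)\right) = -5 + \left(-2 + N\right) = -7 + N$)
$W{\left(I \right)} = \frac{31}{2}$ ($W{\left(I \right)} = 3 + \frac{\left(-7 + 2\right)^{2}}{2} = 3 + \frac{\left(-5\right)^{2}}{2} = 3 + \frac{1}{2} \cdot 25 = 3 + \frac{25}{2} = \frac{31}{2}$)
$\left(465762 + W{\left(-338 \right)}\right) \left(390939 - 76473\right) = \left(465762 + \frac{31}{2}\right) \left(390939 - 76473\right) = \frac{931555}{2} \cdot 314466 = 146471187315$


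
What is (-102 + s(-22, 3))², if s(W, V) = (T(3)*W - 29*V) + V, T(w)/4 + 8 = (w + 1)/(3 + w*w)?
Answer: 2149156/9 ≈ 2.3880e+5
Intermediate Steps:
T(w) = -32 + 4*(1 + w)/(3 + w²) (T(w) = -32 + 4*((w + 1)/(3 + w*w)) = -32 + 4*((1 + w)/(3 + w²)) = -32 + 4*(1 + w)/(3 + w²))
s(W, V) = -28*V - 92*W/3 (s(W, V) = ((4*(-23 + 3 - 8*3²)/(3 + 3²))*W - 29*V) + V = ((4*(-23 + 3 - 8*9)/(3 + 9))*W - 29*V) + V = ((4*(-23 + 3 - 72)/12)*W - 29*V) + V = ((4*(1/12)*(-92))*W - 29*V) + V = (-92*W/3 - 29*V) + V = (-29*V - 92*W/3) + V = -28*V - 92*W/3)
(-102 + s(-22, 3))² = (-102 + (-28*3 - 92/3*(-22)))² = (-102 + (-84 + 2024/3))² = (-102 + 1772/3)² = (1466/3)² = 2149156/9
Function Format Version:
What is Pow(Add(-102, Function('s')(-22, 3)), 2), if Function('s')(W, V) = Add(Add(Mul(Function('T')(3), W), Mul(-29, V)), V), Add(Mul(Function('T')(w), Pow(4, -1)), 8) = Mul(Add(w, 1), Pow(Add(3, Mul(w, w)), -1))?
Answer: Rational(2149156, 9) ≈ 2.3880e+5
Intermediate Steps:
Function('T')(w) = Add(-32, Mul(4, Pow(Add(3, Pow(w, 2)), -1), Add(1, w))) (Function('T')(w) = Add(-32, Mul(4, Mul(Add(w, 1), Pow(Add(3, Mul(w, w)), -1)))) = Add(-32, Mul(4, Mul(Add(1, w), Pow(Add(3, Pow(w, 2)), -1)))) = Add(-32, Mul(4, Mul(Pow(Add(3, Pow(w, 2)), -1), Add(1, w)))) = Add(-32, Mul(4, Pow(Add(3, Pow(w, 2)), -1), Add(1, w))))
Function('s')(W, V) = Add(Mul(-28, V), Mul(Rational(-92, 3), W)) (Function('s')(W, V) = Add(Add(Mul(Mul(4, Pow(Add(3, Pow(3, 2)), -1), Add(-23, 3, Mul(-8, Pow(3, 2)))), W), Mul(-29, V)), V) = Add(Add(Mul(Mul(4, Pow(Add(3, 9), -1), Add(-23, 3, Mul(-8, 9))), W), Mul(-29, V)), V) = Add(Add(Mul(Mul(4, Pow(12, -1), Add(-23, 3, -72)), W), Mul(-29, V)), V) = Add(Add(Mul(Mul(4, Rational(1, 12), -92), W), Mul(-29, V)), V) = Add(Add(Mul(Rational(-92, 3), W), Mul(-29, V)), V) = Add(Add(Mul(-29, V), Mul(Rational(-92, 3), W)), V) = Add(Mul(-28, V), Mul(Rational(-92, 3), W)))
Pow(Add(-102, Function('s')(-22, 3)), 2) = Pow(Add(-102, Add(Mul(-28, 3), Mul(Rational(-92, 3), -22))), 2) = Pow(Add(-102, Add(-84, Rational(2024, 3))), 2) = Pow(Add(-102, Rational(1772, 3)), 2) = Pow(Rational(1466, 3), 2) = Rational(2149156, 9)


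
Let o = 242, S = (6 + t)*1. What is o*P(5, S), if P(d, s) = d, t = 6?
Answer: 1210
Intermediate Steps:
S = 12 (S = (6 + 6)*1 = 12*1 = 12)
o*P(5, S) = 242*5 = 1210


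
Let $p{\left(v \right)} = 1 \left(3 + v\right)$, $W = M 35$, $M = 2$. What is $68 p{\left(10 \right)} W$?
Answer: $61880$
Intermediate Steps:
$W = 70$ ($W = 2 \cdot 35 = 70$)
$p{\left(v \right)} = 3 + v$
$68 p{\left(10 \right)} W = 68 \left(3 + 10\right) 70 = 68 \cdot 13 \cdot 70 = 884 \cdot 70 = 61880$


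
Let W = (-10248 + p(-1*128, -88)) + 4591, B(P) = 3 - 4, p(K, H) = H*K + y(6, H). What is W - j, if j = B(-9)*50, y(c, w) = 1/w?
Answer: 497815/88 ≈ 5657.0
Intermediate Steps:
p(K, H) = 1/H + H*K (p(K, H) = H*K + 1/H = 1/H + H*K)
B(P) = -1
W = 493415/88 (W = (-10248 + (1/(-88) - (-88)*128)) + 4591 = (-10248 + (-1/88 - 88*(-128))) + 4591 = (-10248 + (-1/88 + 11264)) + 4591 = (-10248 + 991231/88) + 4591 = 89407/88 + 4591 = 493415/88 ≈ 5607.0)
j = -50 (j = -1*50 = -50)
W - j = 493415/88 - 1*(-50) = 493415/88 + 50 = 497815/88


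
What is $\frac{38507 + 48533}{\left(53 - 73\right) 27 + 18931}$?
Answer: $\frac{87040}{18391} \approx 4.7327$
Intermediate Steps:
$\frac{38507 + 48533}{\left(53 - 73\right) 27 + 18931} = \frac{87040}{\left(-20\right) 27 + 18931} = \frac{87040}{-540 + 18931} = \frac{87040}{18391}$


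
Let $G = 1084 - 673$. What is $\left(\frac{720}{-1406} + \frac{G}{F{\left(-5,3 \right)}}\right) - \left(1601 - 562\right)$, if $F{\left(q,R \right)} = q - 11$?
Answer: $- \frac{11981365}{11248} \approx -1065.2$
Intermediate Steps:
$F{\left(q,R \right)} = -11 + q$
$G = 411$ ($G = 1084 - 673 = 411$)
$\left(\frac{720}{-1406} + \frac{G}{F{\left(-5,3 \right)}}\right) - \left(1601 - 562\right) = \left(\frac{720}{-1406} + \frac{411}{-11 - 5}\right) - \left(1601 - 562\right) = \left(720 \left(- \frac{1}{1406}\right) + \frac{411}{-16}\right) - 1039 = \left(- \frac{360}{703} + 411 \left(- \frac{1}{16}\right)\right) - 1039 = \left(- \frac{360}{703} - \frac{411}{16}\right) - 1039 = - \frac{294693}{11248} - 1039 = - \frac{11981365}{11248}$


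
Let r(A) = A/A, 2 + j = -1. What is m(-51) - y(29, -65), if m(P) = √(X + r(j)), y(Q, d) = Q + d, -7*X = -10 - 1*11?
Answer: 38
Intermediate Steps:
j = -3 (j = -2 - 1 = -3)
r(A) = 1
X = 3 (X = -(-10 - 1*11)/7 = -(-10 - 11)/7 = -⅐*(-21) = 3)
m(P) = 2 (m(P) = √(3 + 1) = √4 = 2)
m(-51) - y(29, -65) = 2 - (29 - 65) = 2 - 1*(-36) = 2 + 36 = 38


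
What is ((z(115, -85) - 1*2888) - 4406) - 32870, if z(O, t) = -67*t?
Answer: -34469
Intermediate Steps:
((z(115, -85) - 1*2888) - 4406) - 32870 = ((-67*(-85) - 1*2888) - 4406) - 32870 = ((5695 - 2888) - 4406) - 32870 = (2807 - 4406) - 32870 = -1599 - 32870 = -34469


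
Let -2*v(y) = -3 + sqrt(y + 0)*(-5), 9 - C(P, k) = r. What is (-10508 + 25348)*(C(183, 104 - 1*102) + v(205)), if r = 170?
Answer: -2366980 + 37100*sqrt(205) ≈ -1.8358e+6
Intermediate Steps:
C(P, k) = -161 (C(P, k) = 9 - 1*170 = 9 - 170 = -161)
v(y) = 3/2 + 5*sqrt(y)/2 (v(y) = -(-3 + sqrt(y + 0)*(-5))/2 = -(-3 + sqrt(y)*(-5))/2 = -(-3 - 5*sqrt(y))/2 = 3/2 + 5*sqrt(y)/2)
(-10508 + 25348)*(C(183, 104 - 1*102) + v(205)) = (-10508 + 25348)*(-161 + (3/2 + 5*sqrt(205)/2)) = 14840*(-319/2 + 5*sqrt(205)/2) = -2366980 + 37100*sqrt(205)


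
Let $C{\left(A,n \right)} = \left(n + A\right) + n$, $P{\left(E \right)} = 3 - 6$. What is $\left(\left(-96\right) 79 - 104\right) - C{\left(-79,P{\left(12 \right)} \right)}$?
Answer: $-7603$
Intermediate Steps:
$P{\left(E \right)} = -3$
$C{\left(A,n \right)} = A + 2 n$ ($C{\left(A,n \right)} = \left(A + n\right) + n = A + 2 n$)
$\left(\left(-96\right) 79 - 104\right) - C{\left(-79,P{\left(12 \right)} \right)} = \left(\left(-96\right) 79 - 104\right) - \left(-79 + 2 \left(-3\right)\right) = \left(-7584 - 104\right) - \left(-79 - 6\right) = -7688 - -85 = -7688 + 85 = -7603$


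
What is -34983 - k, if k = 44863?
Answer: -79846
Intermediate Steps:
-34983 - k = -34983 - 1*44863 = -34983 - 44863 = -79846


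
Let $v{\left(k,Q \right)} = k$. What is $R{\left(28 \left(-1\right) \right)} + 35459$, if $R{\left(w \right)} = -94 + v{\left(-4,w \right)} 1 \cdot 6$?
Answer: $35341$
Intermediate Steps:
$R{\left(w \right)} = -118$ ($R{\left(w \right)} = -94 + \left(-4\right) 1 \cdot 6 = -94 - 24 = -118$)
$R{\left(28 \left(-1\right) \right)} + 35459 = -118 + 35459 = 35341$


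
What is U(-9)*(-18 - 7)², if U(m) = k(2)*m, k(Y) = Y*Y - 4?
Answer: 0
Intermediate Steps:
k(Y) = -4 + Y² (k(Y) = Y² - 4 = -4 + Y²)
U(m) = 0 (U(m) = (-4 + 2²)*m = (-4 + 4)*m = 0*m = 0)
U(-9)*(-18 - 7)² = 0*(-18 - 7)² = 0*(-25)² = 0*625 = 0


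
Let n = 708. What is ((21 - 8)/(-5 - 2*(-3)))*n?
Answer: 9204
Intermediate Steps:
((21 - 8)/(-5 - 2*(-3)))*n = ((21 - 8)/(-5 - 2*(-3)))*708 = (13/(-5 + 6))*708 = (13/1)*708 = (13*1)*708 = 13*708 = 9204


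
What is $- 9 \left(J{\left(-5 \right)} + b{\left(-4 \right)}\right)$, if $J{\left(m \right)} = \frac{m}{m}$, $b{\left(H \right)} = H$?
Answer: $27$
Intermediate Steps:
$J{\left(m \right)} = 1$
$- 9 \left(J{\left(-5 \right)} + b{\left(-4 \right)}\right) = - 9 \left(1 - 4\right) = \left(-9\right) \left(-3\right) = 27$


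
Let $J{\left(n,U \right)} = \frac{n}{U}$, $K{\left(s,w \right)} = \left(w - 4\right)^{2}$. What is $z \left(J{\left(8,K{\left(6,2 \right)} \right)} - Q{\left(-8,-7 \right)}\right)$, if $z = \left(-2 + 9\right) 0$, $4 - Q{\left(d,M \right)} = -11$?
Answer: $0$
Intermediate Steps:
$K{\left(s,w \right)} = \left(-4 + w\right)^{2}$
$Q{\left(d,M \right)} = 15$ ($Q{\left(d,M \right)} = 4 - -11 = 4 + 11 = 15$)
$z = 0$ ($z = 7 \cdot 0 = 0$)
$z \left(J{\left(8,K{\left(6,2 \right)} \right)} - Q{\left(-8,-7 \right)}\right) = 0 \left(\frac{8}{\left(-4 + 2\right)^{2}} - 15\right) = 0 \left(\frac{8}{\left(-2\right)^{2}} - 15\right) = 0 \left(\frac{8}{4} - 15\right) = 0 \left(8 \cdot \frac{1}{4} - 15\right) = 0 \left(2 - 15\right) = 0 \left(-13\right) = 0$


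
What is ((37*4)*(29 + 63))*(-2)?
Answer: -27232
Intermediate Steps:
((37*4)*(29 + 63))*(-2) = (148*92)*(-2) = 13616*(-2) = -27232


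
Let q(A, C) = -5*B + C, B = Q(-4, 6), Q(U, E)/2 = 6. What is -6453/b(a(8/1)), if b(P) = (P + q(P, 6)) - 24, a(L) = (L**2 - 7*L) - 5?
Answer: 2151/25 ≈ 86.040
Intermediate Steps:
Q(U, E) = 12 (Q(U, E) = 2*6 = 12)
B = 12
q(A, C) = -60 + C (q(A, C) = -5*12 + C = -60 + C)
a(L) = -5 + L**2 - 7*L
b(P) = -78 + P (b(P) = (P + (-60 + 6)) - 24 = (P - 54) - 24 = (-54 + P) - 24 = -78 + P)
-6453/b(a(8/1)) = -6453/(-78 + (-5 + (8/1)**2 - 56/1)) = -6453/(-78 + (-5 + (8*1)**2 - 56)) = -6453/(-78 + (-5 + 8**2 - 7*8)) = -6453/(-78 + (-5 + 64 - 56)) = -6453/(-78 + 3) = -6453/(-75) = -6453*(-1/75) = 2151/25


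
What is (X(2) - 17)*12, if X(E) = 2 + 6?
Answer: -108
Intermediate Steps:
X(E) = 8
(X(2) - 17)*12 = (8 - 17)*12 = -9*12 = -108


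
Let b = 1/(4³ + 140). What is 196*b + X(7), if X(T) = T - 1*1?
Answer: 355/51 ≈ 6.9608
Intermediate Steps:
b = 1/204 (b = 1/(64 + 140) = 1/204 ≈ 0.0049020)
X(T) = -1 + T (X(T) = T - 1 = -1 + T)
196*b + X(7) = 196*(1/204) + (-1 + 7) = 49/51 + 6 = 355/51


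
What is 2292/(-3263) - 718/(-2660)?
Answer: -1876943/4339790 ≈ -0.43250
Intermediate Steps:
2292/(-3263) - 718/(-2660) = 2292*(-1/3263) - 718*(-1/2660) = -2292/3263 + 359/1330 = -1876943/4339790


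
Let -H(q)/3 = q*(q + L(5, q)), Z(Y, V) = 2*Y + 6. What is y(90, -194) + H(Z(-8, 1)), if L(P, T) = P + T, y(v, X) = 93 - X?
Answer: -163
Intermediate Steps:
Z(Y, V) = 6 + 2*Y
H(q) = -3*q*(5 + 2*q) (H(q) = -3*q*(q + (5 + q)) = -3*q*(5 + 2*q))
y(90, -194) + H(Z(-8, 1)) = (93 - 1*(-194)) - 3*(6 + 2*(-8))*(5 + 2*(6 + 2*(-8))) = (93 + 194) - 3*(6 - 16)*(5 + 2*(6 - 16)) = 287 - 3*(-10)*(5 + 2*(-10)) = 287 - 3*(-10)*(5 - 20) = 287 - 3*(-10)*(-15) = 287 - 450 = -163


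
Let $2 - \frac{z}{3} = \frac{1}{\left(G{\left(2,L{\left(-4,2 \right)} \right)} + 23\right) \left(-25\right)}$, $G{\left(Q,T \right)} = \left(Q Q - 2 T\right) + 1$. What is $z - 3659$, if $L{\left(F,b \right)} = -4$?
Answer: $- \frac{1095899}{300} \approx -3653.0$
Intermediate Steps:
$G{\left(Q,T \right)} = 1 + Q^{2} - 2 T$ ($G{\left(Q,T \right)} = \left(Q^{2} - 2 T\right) + 1 = 1 + Q^{2} - 2 T$)
$z = \frac{1801}{300}$ ($z = 6 - \frac{3}{\left(\left(1 + 2^{2} - -8\right) + 23\right) \left(-25\right)} = 6 - \frac{3}{\left(\left(1 + 4 + 8\right) + 23\right) \left(-25\right)} = 6 - \frac{3}{\left(13 + 23\right) \left(-25\right)} = 6 - \frac{3}{36 \left(-25\right)} = 6 - \frac{3}{-900} = 6 - - \frac{1}{300} = 6 + \frac{1}{300} = \frac{1801}{300} \approx 6.0033$)
$z - 3659 = \frac{1801}{300} - 3659 = - \frac{1095899}{300}$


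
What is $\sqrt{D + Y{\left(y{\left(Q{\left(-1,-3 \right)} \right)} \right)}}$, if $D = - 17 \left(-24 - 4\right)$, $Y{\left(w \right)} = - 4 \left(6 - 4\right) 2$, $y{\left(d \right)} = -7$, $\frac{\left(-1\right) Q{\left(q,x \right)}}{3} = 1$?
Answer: $2 \sqrt{115} \approx 21.448$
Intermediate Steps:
$Q{\left(q,x \right)} = -3$ ($Q{\left(q,x \right)} = \left(-3\right) 1 = -3$)
$Y{\left(w \right)} = -16$ ($Y{\left(w \right)} = - 4 \cdot 2 \cdot 2 = \left(-4\right) 4 = -16$)
$D = 476$ ($D = \left(-17\right) \left(-28\right) = 476$)
$\sqrt{D + Y{\left(y{\left(Q{\left(-1,-3 \right)} \right)} \right)}} = \sqrt{476 - 16} = \sqrt{460} = 2 \sqrt{115}$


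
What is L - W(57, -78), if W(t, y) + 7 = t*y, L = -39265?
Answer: -34812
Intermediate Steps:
W(t, y) = -7 + t*y
L - W(57, -78) = -39265 - (-7 + 57*(-78)) = -39265 - (-7 - 4446) = -39265 - 1*(-4453) = -39265 + 4453 = -34812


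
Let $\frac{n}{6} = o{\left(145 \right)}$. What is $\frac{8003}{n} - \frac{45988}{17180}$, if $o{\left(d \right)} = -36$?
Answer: $- \frac{36856237}{927720} \approx -39.728$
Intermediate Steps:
$n = -216$ ($n = 6 \left(-36\right) = -216$)
$\frac{8003}{n} - \frac{45988}{17180} = \frac{8003}{-216} - \frac{45988}{17180} = 8003 \left(- \frac{1}{216}\right) - \frac{11497}{4295} = - \frac{8003}{216} - \frac{11497}{4295} = - \frac{36856237}{927720}$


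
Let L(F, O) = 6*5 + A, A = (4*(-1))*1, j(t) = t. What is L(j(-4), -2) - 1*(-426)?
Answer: 452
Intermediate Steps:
A = -4 (A = -4*1 = -4)
L(F, O) = 26 (L(F, O) = 6*5 - 4 = 30 - 4 = 26)
L(j(-4), -2) - 1*(-426) = 26 - 1*(-426) = 26 + 426 = 452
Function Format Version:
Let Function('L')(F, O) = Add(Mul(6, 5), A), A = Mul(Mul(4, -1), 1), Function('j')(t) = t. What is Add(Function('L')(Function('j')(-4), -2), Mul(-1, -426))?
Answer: 452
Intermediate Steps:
A = -4 (A = Mul(-4, 1) = -4)
Function('L')(F, O) = 26 (Function('L')(F, O) = Add(Mul(6, 5), -4) = Add(30, -4) = 26)
Add(Function('L')(Function('j')(-4), -2), Mul(-1, -426)) = Add(26, Mul(-1, -426)) = Add(26, 426) = 452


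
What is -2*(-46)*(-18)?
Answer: -1656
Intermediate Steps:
-2*(-46)*(-18) = 92*(-18) = -1656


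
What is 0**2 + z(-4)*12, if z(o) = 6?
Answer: 72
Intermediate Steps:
0**2 + z(-4)*12 = 0**2 + 6*12 = 0 + 72 = 72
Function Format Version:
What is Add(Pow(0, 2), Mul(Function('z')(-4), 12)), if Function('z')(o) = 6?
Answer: 72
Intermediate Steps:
Add(Pow(0, 2), Mul(Function('z')(-4), 12)) = Add(Pow(0, 2), Mul(6, 12)) = Add(0, 72) = 72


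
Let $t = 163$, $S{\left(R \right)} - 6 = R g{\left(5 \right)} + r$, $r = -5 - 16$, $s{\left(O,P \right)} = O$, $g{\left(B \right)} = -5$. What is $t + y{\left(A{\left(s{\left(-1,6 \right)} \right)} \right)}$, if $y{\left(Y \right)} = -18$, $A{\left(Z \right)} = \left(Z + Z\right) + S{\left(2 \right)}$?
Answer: $145$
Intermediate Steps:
$r = -21$ ($r = -5 - 16 = -21$)
$S{\left(R \right)} = -15 - 5 R$ ($S{\left(R \right)} = 6 + \left(R \left(-5\right) - 21\right) = 6 - \left(21 + 5 R\right) = -15 - 5 R$)
$A{\left(Z \right)} = -25 + 2 Z$ ($A{\left(Z \right)} = \left(Z + Z\right) - 25 = 2 Z - 25 = -25 + 2 Z$)
$t + y{\left(A{\left(s{\left(-1,6 \right)} \right)} \right)} = 163 - 18 = 145$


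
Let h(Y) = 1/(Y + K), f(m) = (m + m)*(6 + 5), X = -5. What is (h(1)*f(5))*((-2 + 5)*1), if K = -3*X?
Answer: 165/8 ≈ 20.625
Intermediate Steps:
f(m) = 22*m (f(m) = (2*m)*11 = 22*m)
K = 15 (K = -3*(-5) = 15)
h(Y) = 1/(15 + Y) (h(Y) = 1/(Y + 15) = 1/(15 + Y))
(h(1)*f(5))*((-2 + 5)*1) = ((22*5)/(15 + 1))*((-2 + 5)*1) = (110/16)*(3*1) = ((1/16)*110)*3 = (55/8)*3 = 165/8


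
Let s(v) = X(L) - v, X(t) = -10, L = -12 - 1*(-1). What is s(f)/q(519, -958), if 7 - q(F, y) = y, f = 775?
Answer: -157/193 ≈ -0.81347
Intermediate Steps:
L = -11 (L = -12 + 1 = -11)
q(F, y) = 7 - y
s(v) = -10 - v
s(f)/q(519, -958) = (-10 - 1*775)/(7 - 1*(-958)) = (-10 - 775)/(7 + 958) = -785/965 = -785*1/965 = -157/193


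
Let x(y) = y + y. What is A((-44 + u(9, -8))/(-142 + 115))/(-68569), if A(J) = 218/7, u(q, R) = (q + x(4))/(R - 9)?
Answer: -218/479983 ≈ -0.00045418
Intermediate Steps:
x(y) = 2*y
u(q, R) = (8 + q)/(-9 + R) (u(q, R) = (q + 2*4)/(R - 9) = (q + 8)/(-9 + R) = (8 + q)/(-9 + R))
A(J) = 218/7 (A(J) = 218*(⅐) = 218/7)
A((-44 + u(9, -8))/(-142 + 115))/(-68569) = (218/7)/(-68569) = (218/7)*(-1/68569) = -218/479983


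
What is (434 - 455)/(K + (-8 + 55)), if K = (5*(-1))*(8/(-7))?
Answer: -49/123 ≈ -0.39837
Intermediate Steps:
K = 40/7 (K = -40*(-1)/7 = -5*(-8/7) = 40/7 ≈ 5.7143)
(434 - 455)/(K + (-8 + 55)) = (434 - 455)/(40/7 + (-8 + 55)) = -21/(40/7 + 47) = -21/369/7 = -21*7/369 = -49/123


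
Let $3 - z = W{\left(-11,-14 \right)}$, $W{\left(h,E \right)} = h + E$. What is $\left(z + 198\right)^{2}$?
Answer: $51076$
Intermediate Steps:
$W{\left(h,E \right)} = E + h$
$z = 28$ ($z = 3 - \left(-14 - 11\right) = 3 - -25 = 3 + 25 = 28$)
$\left(z + 198\right)^{2} = \left(28 + 198\right)^{2} = 226^{2} = 51076$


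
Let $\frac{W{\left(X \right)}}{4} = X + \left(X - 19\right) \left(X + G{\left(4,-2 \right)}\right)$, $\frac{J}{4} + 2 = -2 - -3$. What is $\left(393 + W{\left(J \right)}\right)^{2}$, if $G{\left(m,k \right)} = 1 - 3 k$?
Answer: $10201$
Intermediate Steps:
$J = -4$ ($J = -8 + 4 \left(-2 - -3\right) = -8 + 4 \left(-2 + 3\right) = -8 + 4 \cdot 1 = -8 + 4 = -4$)
$W{\left(X \right)} = 4 X + 4 \left(-19 + X\right) \left(7 + X\right)$ ($W{\left(X \right)} = 4 \left(X + \left(X - 19\right) \left(X + \left(1 - -6\right)\right)\right) = 4 \left(X + \left(-19 + X\right) \left(X + \left(1 + 6\right)\right)\right) = 4 \left(X + \left(-19 + X\right) \left(X + 7\right)\right) = 4 \left(X + \left(-19 + X\right) \left(7 + X\right)\right) = 4 X + 4 \left(-19 + X\right) \left(7 + X\right)$)
$\left(393 + W{\left(J \right)}\right)^{2} = \left(393 - \left(356 - 64\right)\right)^{2} = \left(393 + \left(-532 + 176 + 4 \cdot 16\right)\right)^{2} = \left(393 + \left(-532 + 176 + 64\right)\right)^{2} = \left(393 - 292\right)^{2} = 101^{2} = 10201$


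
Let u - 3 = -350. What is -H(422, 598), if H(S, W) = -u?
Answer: -347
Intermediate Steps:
u = -347 (u = 3 - 350 = -347)
H(S, W) = 347 (H(S, W) = -1*(-347) = 347)
-H(422, 598) = -1*347 = -347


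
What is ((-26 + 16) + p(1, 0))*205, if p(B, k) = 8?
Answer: -410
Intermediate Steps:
((-26 + 16) + p(1, 0))*205 = ((-26 + 16) + 8)*205 = (-10 + 8)*205 = -2*205 = -410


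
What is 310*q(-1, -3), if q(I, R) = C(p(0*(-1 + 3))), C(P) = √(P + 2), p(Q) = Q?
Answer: 310*√2 ≈ 438.41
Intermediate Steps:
C(P) = √(2 + P)
q(I, R) = √2 (q(I, R) = √(2 + 0*(-1 + 3)) = √(2 + 0*2) = √(2 + 0) = √2)
310*q(-1, -3) = 310*√2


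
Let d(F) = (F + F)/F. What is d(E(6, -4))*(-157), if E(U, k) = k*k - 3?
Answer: -314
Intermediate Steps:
E(U, k) = -3 + k**2 (E(U, k) = k**2 - 3 = -3 + k**2)
d(F) = 2 (d(F) = (2*F)/F = 2)
d(E(6, -4))*(-157) = 2*(-157) = -314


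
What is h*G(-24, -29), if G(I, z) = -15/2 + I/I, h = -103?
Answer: 1339/2 ≈ 669.50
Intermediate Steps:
G(I, z) = -13/2 (G(I, z) = -15*½ + 1 = -15/2 + 1 = -13/2)
h*G(-24, -29) = -103*(-13/2) = 1339/2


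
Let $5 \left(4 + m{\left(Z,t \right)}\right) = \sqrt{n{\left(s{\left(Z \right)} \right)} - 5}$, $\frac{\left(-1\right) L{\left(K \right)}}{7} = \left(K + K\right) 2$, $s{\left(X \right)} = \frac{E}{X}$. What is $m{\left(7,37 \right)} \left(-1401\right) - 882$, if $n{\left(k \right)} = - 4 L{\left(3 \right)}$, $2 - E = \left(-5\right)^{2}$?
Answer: $4722 - \frac{1401 \sqrt{331}}{5} \approx -375.79$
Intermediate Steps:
$E = -23$ ($E = 2 - \left(-5\right)^{2} = 2 - 25 = -23$)
$s{\left(X \right)} = - \frac{23}{X}$
$L{\left(K \right)} = - 28 K$ ($L{\left(K \right)} = - 7 \left(K + K\right) 2 = - 7 \cdot 2 K 2 = - 7 \cdot 4 K = - 28 K$)
$n{\left(k \right)} = 336$ ($n{\left(k \right)} = - 4 \left(\left(-28\right) 3\right) = \left(-4\right) \left(-84\right) = 336$)
$m{\left(Z,t \right)} = -4 + \frac{\sqrt{331}}{5}$ ($m{\left(Z,t \right)} = -4 + \frac{\sqrt{336 - 5}}{5} = -4 + \frac{\sqrt{331}}{5}$)
$m{\left(7,37 \right)} \left(-1401\right) - 882 = \left(-4 + \frac{\sqrt{331}}{5}\right) \left(-1401\right) - 882 = \left(5604 - \frac{1401 \sqrt{331}}{5}\right) - 882 = 4722 - \frac{1401 \sqrt{331}}{5}$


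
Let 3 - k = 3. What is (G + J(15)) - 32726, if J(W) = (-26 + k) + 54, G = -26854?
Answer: -59552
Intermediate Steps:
k = 0 (k = 3 - 1*3 = 3 - 3 = 0)
J(W) = 28 (J(W) = (-26 + 0) + 54 = -26 + 54 = 28)
(G + J(15)) - 32726 = (-26854 + 28) - 32726 = -26826 - 32726 = -59552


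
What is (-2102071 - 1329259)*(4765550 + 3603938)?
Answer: -28718475259040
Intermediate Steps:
(-2102071 - 1329259)*(4765550 + 3603938) = -3431330*8369488 = -28718475259040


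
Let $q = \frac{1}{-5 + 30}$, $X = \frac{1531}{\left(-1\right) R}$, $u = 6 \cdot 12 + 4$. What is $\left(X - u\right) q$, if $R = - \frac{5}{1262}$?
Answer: $\frac{1931742}{125} \approx 15454.0$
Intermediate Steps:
$R = - \frac{5}{1262}$ ($R = \left(-5\right) \frac{1}{1262} = - \frac{5}{1262} \approx -0.003962$)
$u = 76$ ($u = 72 + 4 = 76$)
$X = \frac{1932122}{5}$ ($X = \frac{1531}{\left(-1\right) \left(- \frac{5}{1262}\right)} = \frac{1531}{\frac{5}{1262}} = 1531 \cdot \frac{1262}{5} = \frac{1932122}{5} \approx 3.8642 \cdot 10^{5}$)
$q = \frac{1}{25} \approx 0.04$
$\left(X - u\right) q = \left(\frac{1932122}{5} - 76\right) \frac{1}{25} = \frac{1931742}{5} \cdot \frac{1}{25} = \frac{1931742}{125}$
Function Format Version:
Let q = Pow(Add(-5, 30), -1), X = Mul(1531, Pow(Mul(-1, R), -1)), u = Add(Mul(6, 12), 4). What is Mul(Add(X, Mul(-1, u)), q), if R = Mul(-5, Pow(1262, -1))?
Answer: Rational(1931742, 125) ≈ 15454.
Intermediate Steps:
R = Rational(-5, 1262) (R = Mul(-5, Rational(1, 1262)) = Rational(-5, 1262) ≈ -0.0039620)
u = 76 (u = Add(72, 4) = 76)
X = Rational(1932122, 5) (X = Mul(1531, Pow(Mul(-1, Rational(-5, 1262)), -1)) = Mul(1531, Pow(Rational(5, 1262), -1)) = Mul(1531, Rational(1262, 5)) = Rational(1932122, 5) ≈ 3.8642e+5)
q = Rational(1, 25) (q = Pow(25, -1) = Rational(1, 25) ≈ 0.040000)
Mul(Add(X, Mul(-1, u)), q) = Mul(Add(Rational(1932122, 5), Mul(-1, 76)), Rational(1, 25)) = Mul(Add(Rational(1932122, 5), -76), Rational(1, 25)) = Mul(Rational(1931742, 5), Rational(1, 25)) = Rational(1931742, 125)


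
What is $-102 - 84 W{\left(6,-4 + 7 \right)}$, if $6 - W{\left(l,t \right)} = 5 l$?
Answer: $1914$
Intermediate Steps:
$W{\left(l,t \right)} = 6 - 5 l$
$-102 - 84 W{\left(6,-4 + 7 \right)} = -102 - 84 \left(6 - 30\right) = -102 - -2016 = -102 + 2016 = 1914$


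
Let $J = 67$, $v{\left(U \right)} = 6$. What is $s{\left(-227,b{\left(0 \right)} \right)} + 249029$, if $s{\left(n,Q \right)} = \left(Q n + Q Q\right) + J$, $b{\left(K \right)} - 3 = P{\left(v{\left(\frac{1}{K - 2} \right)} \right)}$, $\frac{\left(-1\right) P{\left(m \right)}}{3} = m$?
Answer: $252726$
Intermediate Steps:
$P{\left(m \right)} = - 3 m$
$b{\left(K \right)} = -15$ ($b{\left(K \right)} = 3 - 18 = -15$)
$s{\left(n,Q \right)} = 67 + Q^{2} + Q n$ ($s{\left(n,Q \right)} = \left(Q n + Q Q\right) + 67 = \left(Q n + Q^{2}\right) + 67 = \left(Q^{2} + Q n\right) + 67 = 67 + Q^{2} + Q n$)
$s{\left(-227,b{\left(0 \right)} \right)} + 249029 = \left(67 + \left(-15\right)^{2} - -3405\right) + 249029 = \left(67 + 225 + 3405\right) + 249029 = 3697 + 249029 = 252726$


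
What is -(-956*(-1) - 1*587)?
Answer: -369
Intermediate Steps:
-(-956*(-1) - 1*587) = -(956 - 587) = -1*369 = -369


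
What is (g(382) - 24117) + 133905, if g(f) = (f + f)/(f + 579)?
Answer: 105507032/961 ≈ 1.0979e+5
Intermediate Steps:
g(f) = 2*f/(579 + f) (g(f) = (2*f)/(579 + f) = 2*f/(579 + f))
(g(382) - 24117) + 133905 = (2*382/(579 + 382) - 24117) + 133905 = (2*382/961 - 24117) + 133905 = (2*382*(1/961) - 24117) + 133905 = (764/961 - 24117) + 133905 = -23175673/961 + 133905 = 105507032/961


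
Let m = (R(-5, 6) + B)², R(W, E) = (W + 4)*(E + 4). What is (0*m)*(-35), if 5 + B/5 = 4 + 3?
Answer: 0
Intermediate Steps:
R(W, E) = (4 + E)*(4 + W) (R(W, E) = (4 + W)*(4 + E) = (4 + E)*(4 + W))
B = 10 (B = -25 + 5*(4 + 3) = -25 + 5*7 = -25 + 35 = 10)
m = 0 (m = ((16 + 4*6 + 4*(-5) + 6*(-5)) + 10)² = ((16 + 24 - 20 - 30) + 10)² = (-10 + 10)² = 0² = 0)
(0*m)*(-35) = (0*0)*(-35) = 0*(-35) = 0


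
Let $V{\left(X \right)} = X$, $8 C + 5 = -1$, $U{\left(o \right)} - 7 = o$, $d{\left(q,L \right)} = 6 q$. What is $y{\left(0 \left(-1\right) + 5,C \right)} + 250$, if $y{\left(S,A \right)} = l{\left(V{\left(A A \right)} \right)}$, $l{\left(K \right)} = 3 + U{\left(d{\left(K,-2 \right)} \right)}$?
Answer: $\frac{2107}{8} \approx 263.38$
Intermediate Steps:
$U{\left(o \right)} = 7 + o$
$C = - \frac{3}{4}$ ($C = - \frac{5}{8} + \frac{1}{8} \left(-1\right) = - \frac{5}{8} - \frac{1}{8} = - \frac{3}{4} \approx -0.75$)
$l{\left(K \right)} = 10 + 6 K$ ($l{\left(K \right)} = 3 + \left(7 + 6 K\right) = 10 + 6 K$)
$y{\left(S,A \right)} = 10 + 6 A^{2}$ ($y{\left(S,A \right)} = 10 + 6 A A = 10 + 6 A^{2}$)
$y{\left(0 \left(-1\right) + 5,C \right)} + 250 = \left(10 + 6 \left(- \frac{3}{4}\right)^{2}\right) + 250 = \left(10 + 6 \cdot \frac{9}{16}\right) + 250 = \left(10 + \frac{27}{8}\right) + 250 = \frac{107}{8} + 250 = \frac{2107}{8}$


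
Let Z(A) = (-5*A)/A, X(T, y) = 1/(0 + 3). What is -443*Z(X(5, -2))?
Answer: 2215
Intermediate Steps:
X(T, y) = ⅓ (X(T, y) = 1/3 = ⅓)
Z(A) = -5
-443*Z(X(5, -2)) = -443*(-5) = 2215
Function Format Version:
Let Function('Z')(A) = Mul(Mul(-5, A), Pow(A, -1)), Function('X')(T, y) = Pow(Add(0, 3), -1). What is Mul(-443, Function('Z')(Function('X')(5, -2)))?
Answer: 2215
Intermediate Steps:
Function('X')(T, y) = Rational(1, 3) (Function('X')(T, y) = Pow(3, -1) = Rational(1, 3))
Function('Z')(A) = -5
Mul(-443, Function('Z')(Function('X')(5, -2))) = Mul(-443, -5) = 2215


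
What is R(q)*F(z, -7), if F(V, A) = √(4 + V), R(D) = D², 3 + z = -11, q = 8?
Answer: 64*I*√10 ≈ 202.39*I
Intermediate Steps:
z = -14 (z = -3 - 11 = -14)
R(q)*F(z, -7) = 8²*√(4 - 14) = 64*√(-10) = 64*(I*√10) = 64*I*√10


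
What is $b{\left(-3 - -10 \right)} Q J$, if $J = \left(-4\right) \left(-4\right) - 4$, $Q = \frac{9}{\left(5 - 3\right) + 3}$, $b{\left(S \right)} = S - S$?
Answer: $0$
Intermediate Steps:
$b{\left(S \right)} = 0$
$Q = \frac{9}{5}$ ($Q = \frac{9}{2 + 3} = \frac{9}{5} \approx 1.8$)
$J = 12$ ($J = 16 - 4 = 12$)
$b{\left(-3 - -10 \right)} Q J = 0 \cdot \frac{9}{5} \cdot 12 = 0 \cdot 12 = 0$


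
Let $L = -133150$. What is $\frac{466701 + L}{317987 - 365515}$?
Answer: $- \frac{333551}{47528} \approx -7.018$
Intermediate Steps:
$\frac{466701 + L}{317987 - 365515} = \frac{466701 - 133150}{317987 - 365515} = \frac{333551}{-47528} = 333551 \left(- \frac{1}{47528}\right) = - \frac{333551}{47528}$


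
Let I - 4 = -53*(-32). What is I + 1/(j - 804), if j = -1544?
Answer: 3991599/2348 ≈ 1700.0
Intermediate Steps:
I = 1700 (I = 4 - 53*(-32) = 4 + 1696 = 1700)
I + 1/(j - 804) = 1700 + 1/(-1544 - 804) = 1700 + 1/(-2348) = 1700 - 1/2348 = 3991599/2348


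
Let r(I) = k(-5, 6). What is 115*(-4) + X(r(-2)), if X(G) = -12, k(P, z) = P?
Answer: -472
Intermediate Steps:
r(I) = -5
115*(-4) + X(r(-2)) = 115*(-4) - 12 = -460 - 12 = -472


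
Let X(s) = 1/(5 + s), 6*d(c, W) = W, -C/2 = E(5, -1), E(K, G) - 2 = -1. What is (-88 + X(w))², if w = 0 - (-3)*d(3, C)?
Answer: 123201/16 ≈ 7700.1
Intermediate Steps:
E(K, G) = 1 (E(K, G) = 2 - 1 = 1)
C = -2 (C = -2*1 = -2)
d(c, W) = W/6
w = -1 (w = 0 - (-3)*(⅙)*(-2) = 0 - (-3)*(-1)/3 = 0 - 1*1 = 0 - 1 = -1)
(-88 + X(w))² = (-88 + 1/(5 - 1))² = (-88 + 1/4)² = (-88 + ¼)² = (-351/4)² = 123201/16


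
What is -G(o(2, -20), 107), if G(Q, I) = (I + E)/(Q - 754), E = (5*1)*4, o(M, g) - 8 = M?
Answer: 127/744 ≈ 0.17070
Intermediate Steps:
o(M, g) = 8 + M
E = 20 (E = 5*4 = 20)
G(Q, I) = (20 + I)/(-754 + Q) (G(Q, I) = (I + 20)/(Q - 754) = (20 + I)/(-754 + Q))
-G(o(2, -20), 107) = -(20 + 107)/(-754 + (8 + 2)) = -127/(-754 + 10) = -127/(-744) = -(-1)*127/744 = -1*(-127/744) = 127/744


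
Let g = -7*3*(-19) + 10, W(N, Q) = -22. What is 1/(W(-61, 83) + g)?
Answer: 1/387 ≈ 0.0025840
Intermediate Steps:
g = 409 (g = -21*(-19) + 10 = 399 + 10 = 409)
1/(W(-61, 83) + g) = 1/(-22 + 409) = 1/387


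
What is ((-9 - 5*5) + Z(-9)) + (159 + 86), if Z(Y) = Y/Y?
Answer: 212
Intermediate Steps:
Z(Y) = 1
((-9 - 5*5) + Z(-9)) + (159 + 86) = ((-9 - 5*5) + 1) + (159 + 86) = ((-9 - 25) + 1) + 245 = (-34 + 1) + 245 = -33 + 245 = 212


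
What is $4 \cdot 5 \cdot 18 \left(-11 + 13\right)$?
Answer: $720$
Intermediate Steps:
$4 \cdot 5 \cdot 18 \left(-11 + 13\right) = 4 \cdot 90 \cdot 2 = 360 \cdot 2 = 720$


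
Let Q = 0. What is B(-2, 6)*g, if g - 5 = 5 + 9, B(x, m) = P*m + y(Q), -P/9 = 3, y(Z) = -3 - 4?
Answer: -3211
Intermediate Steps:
y(Z) = -7
P = -27 (P = -9*3 = -27)
B(x, m) = -7 - 27*m (B(x, m) = -27*m - 7 = -7 - 27*m)
g = 19 (g = 5 + (5 + 9) = 5 + 14 = 19)
B(-2, 6)*g = (-7 - 27*6)*19 = (-7 - 162)*19 = -169*19 = -3211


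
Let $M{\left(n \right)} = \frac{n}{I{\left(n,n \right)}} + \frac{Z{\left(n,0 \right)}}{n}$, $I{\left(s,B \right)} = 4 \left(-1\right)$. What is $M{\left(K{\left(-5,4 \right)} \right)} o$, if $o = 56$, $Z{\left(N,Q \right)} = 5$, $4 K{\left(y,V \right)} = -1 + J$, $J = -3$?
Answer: $-266$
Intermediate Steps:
$K{\left(y,V \right)} = -1$ ($K{\left(y,V \right)} = \frac{-1 - 3}{4} = \frac{1}{4} \left(-4\right) = -1$)
$I{\left(s,B \right)} = -4$
$M{\left(n \right)} = \frac{5}{n} - \frac{n}{4}$ ($M{\left(n \right)} = \frac{n}{-4} + \frac{5}{n} = n \left(- \frac{1}{4}\right) + \frac{5}{n} = - \frac{n}{4} + \frac{5}{n} = \frac{5}{n} - \frac{n}{4}$)
$M{\left(K{\left(-5,4 \right)} \right)} o = \left(\frac{5}{-1} - - \frac{1}{4}\right) 56 = \left(5 \left(-1\right) + \frac{1}{4}\right) 56 = \left(-5 + \frac{1}{4}\right) 56 = \left(- \frac{19}{4}\right) 56 = -266$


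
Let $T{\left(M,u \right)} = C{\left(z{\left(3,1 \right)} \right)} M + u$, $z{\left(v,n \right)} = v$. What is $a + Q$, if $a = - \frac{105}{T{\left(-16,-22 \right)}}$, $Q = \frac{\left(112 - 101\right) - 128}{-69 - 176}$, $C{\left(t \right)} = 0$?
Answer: $\frac{28299}{5390} \approx 5.2503$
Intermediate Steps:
$Q = \frac{117}{245}$ ($Q = \frac{\left(112 - 101\right) - 128}{-245} = \left(11 - 128\right) \left(- \frac{1}{245}\right) = \left(-117\right) \left(- \frac{1}{245}\right) = \frac{117}{245} \approx 0.47755$)
$T{\left(M,u \right)} = u$ ($T{\left(M,u \right)} = 0 M + u = 0 + u = u$)
$a = \frac{105}{22}$ ($a = - \frac{105}{-22} = \left(-105\right) \left(- \frac{1}{22}\right) = \frac{105}{22} \approx 4.7727$)
$a + Q = \frac{105}{22} + \frac{117}{245} = \frac{28299}{5390}$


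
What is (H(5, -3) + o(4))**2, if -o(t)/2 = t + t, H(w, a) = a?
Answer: 361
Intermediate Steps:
o(t) = -4*t (o(t) = -2*(t + t) = -4*t)
(H(5, -3) + o(4))**2 = (-3 - 4*4)**2 = (-3 - 16)**2 = (-19)**2 = 361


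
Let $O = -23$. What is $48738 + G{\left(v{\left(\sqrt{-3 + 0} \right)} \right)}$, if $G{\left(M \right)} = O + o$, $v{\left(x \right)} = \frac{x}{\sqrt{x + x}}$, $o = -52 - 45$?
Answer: $48618$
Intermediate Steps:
$o = -97$ ($o = -52 - 45 = -97$)
$v{\left(x \right)} = \frac{\sqrt{2} \sqrt{x}}{2}$ ($v{\left(x \right)} = \frac{x}{\sqrt{2 x}} = \frac{x}{\sqrt{2} \sqrt{x}} = x \frac{\sqrt{2}}{2 \sqrt{x}} = \frac{\sqrt{2} \sqrt{x}}{2}$)
$G{\left(M \right)} = -120$ ($G{\left(M \right)} = -23 - 97 = -120$)
$48738 + G{\left(v{\left(\sqrt{-3 + 0} \right)} \right)} = 48738 - 120 = 48618$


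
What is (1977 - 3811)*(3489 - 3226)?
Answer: -482342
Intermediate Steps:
(1977 - 3811)*(3489 - 3226) = -1834*263 = -482342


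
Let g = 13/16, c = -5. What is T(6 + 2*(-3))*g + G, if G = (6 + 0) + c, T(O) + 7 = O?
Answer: -75/16 ≈ -4.6875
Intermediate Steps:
T(O) = -7 + O
G = 1 (G = (6 + 0) - 5 = 6 - 5 = 1)
g = 13/16 (g = 13*(1/16) = 13/16 ≈ 0.81250)
T(6 + 2*(-3))*g + G = (-7 + (6 + 2*(-3)))*(13/16) + 1 = (-7 + (6 - 6))*(13/16) + 1 = (-7 + 0)*(13/16) + 1 = -7*13/16 + 1 = -91/16 + 1 = -75/16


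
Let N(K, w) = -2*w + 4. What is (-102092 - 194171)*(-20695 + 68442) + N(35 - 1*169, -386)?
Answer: -14145668685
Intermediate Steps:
N(K, w) = 4 - 2*w
(-102092 - 194171)*(-20695 + 68442) + N(35 - 1*169, -386) = (-102092 - 194171)*(-20695 + 68442) + (4 - 2*(-386)) = -296263*47747 + (4 + 772) = -14145669461 + 776 = -14145668685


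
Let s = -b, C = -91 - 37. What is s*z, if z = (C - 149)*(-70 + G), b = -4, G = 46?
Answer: 26592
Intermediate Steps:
C = -128
s = 4 (s = -1*(-4) = 4)
z = 6648 (z = (-128 - 149)*(-70 + 46) = -277*(-24) = 6648)
s*z = 4*6648 = 26592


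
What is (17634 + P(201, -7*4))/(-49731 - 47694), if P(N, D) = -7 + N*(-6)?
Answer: -16421/97425 ≈ -0.16855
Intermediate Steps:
P(N, D) = -7 - 6*N
(17634 + P(201, -7*4))/(-49731 - 47694) = (17634 + (-7 - 6*201))/(-49731 - 47694) = (17634 + (-7 - 1206))/(-97425) = (17634 - 1213)*(-1/97425) = 16421*(-1/97425) = -16421/97425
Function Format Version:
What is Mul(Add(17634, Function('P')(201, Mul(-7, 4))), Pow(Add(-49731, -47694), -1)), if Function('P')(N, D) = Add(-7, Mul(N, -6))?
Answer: Rational(-16421, 97425) ≈ -0.16855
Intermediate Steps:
Function('P')(N, D) = Add(-7, Mul(-6, N))
Mul(Add(17634, Function('P')(201, Mul(-7, 4))), Pow(Add(-49731, -47694), -1)) = Mul(Add(17634, Add(-7, Mul(-6, 201))), Pow(Add(-49731, -47694), -1)) = Mul(Add(17634, Add(-7, -1206)), Pow(-97425, -1)) = Mul(Add(17634, -1213), Rational(-1, 97425)) = Mul(16421, Rational(-1, 97425)) = Rational(-16421, 97425)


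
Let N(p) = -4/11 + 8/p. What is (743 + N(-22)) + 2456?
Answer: 35181/11 ≈ 3198.3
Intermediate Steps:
N(p) = -4/11 + 8/p (N(p) = -4*1/11 + 8/p = -4/11 + 8/p)
(743 + N(-22)) + 2456 = (743 + (-4/11 + 8/(-22))) + 2456 = (743 + (-4/11 + 8*(-1/22))) + 2456 = (743 + (-4/11 - 4/11)) + 2456 = (743 - 8/11) + 2456 = 8165/11 + 2456 = 35181/11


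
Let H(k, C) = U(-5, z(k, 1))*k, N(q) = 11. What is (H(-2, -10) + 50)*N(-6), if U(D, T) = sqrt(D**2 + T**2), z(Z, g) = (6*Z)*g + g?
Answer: 550 - 22*sqrt(146) ≈ 284.17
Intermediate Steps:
z(Z, g) = g + 6*Z*g (z(Z, g) = 6*Z*g + g = g + 6*Z*g)
H(k, C) = k*sqrt(25 + (1 + 6*k)**2) (H(k, C) = sqrt((-5)**2 + (1*(1 + 6*k))**2)*k = sqrt(25 + (1 + 6*k)**2)*k = k*sqrt(25 + (1 + 6*k)**2))
(H(-2, -10) + 50)*N(-6) = (-2*sqrt(25 + (1 + 6*(-2))**2) + 50)*11 = (-2*sqrt(25 + (1 - 12)**2) + 50)*11 = (-2*sqrt(25 + (-11)**2) + 50)*11 = (-2*sqrt(25 + 121) + 50)*11 = (-2*sqrt(146) + 50)*11 = (50 - 2*sqrt(146))*11 = 550 - 22*sqrt(146)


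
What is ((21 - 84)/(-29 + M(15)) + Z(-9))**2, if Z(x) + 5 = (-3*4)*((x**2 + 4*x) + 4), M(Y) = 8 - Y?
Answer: 5593225/16 ≈ 3.4958e+5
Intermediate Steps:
Z(x) = -53 - 48*x - 12*x**2 (Z(x) = -5 + (-3*4)*((x**2 + 4*x) + 4) = -5 - 12*(4 + x**2 + 4*x) = -5 + (-48 - 48*x - 12*x**2) = -53 - 48*x - 12*x**2)
((21 - 84)/(-29 + M(15)) + Z(-9))**2 = ((21 - 84)/(-29 + (8 - 1*15)) + (-53 - 48*(-9) - 12*(-9)**2))**2 = (-63/(-29 + (8 - 15)) + (-53 + 432 - 12*81))**2 = (-63/(-29 - 7) + (-53 + 432 - 972))**2 = (-63/(-36) - 593)**2 = (-63*(-1/36) - 593)**2 = (7/4 - 593)**2 = (-2365/4)**2 = 5593225/16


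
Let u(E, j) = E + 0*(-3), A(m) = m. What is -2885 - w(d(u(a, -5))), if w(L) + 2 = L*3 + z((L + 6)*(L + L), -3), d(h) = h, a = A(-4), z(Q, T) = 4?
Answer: -2875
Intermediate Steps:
a = -4
u(E, j) = E (u(E, j) = E + 0 = E)
w(L) = 2 + 3*L (w(L) = -2 + (L*3 + 4) = -2 + (3*L + 4) = -2 + (4 + 3*L) = 2 + 3*L)
-2885 - w(d(u(a, -5))) = -2885 - (2 + 3*(-4)) = -2885 - (2 - 12) = -2885 - 1*(-10) = -2885 + 10 = -2875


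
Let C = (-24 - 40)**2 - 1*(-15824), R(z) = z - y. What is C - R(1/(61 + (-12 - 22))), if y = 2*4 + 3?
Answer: 538136/27 ≈ 19931.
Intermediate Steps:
y = 11 (y = 8 + 3 = 11)
R(z) = -11 + z (R(z) = z - 1*11 = z - 11 = -11 + z)
C = 19920 (C = (-64)**2 + 15824 = 4096 + 15824 = 19920)
C - R(1/(61 + (-12 - 22))) = 19920 - (-11 + 1/(61 + (-12 - 22))) = 19920 - (-11 + 1/(61 - 34)) = 19920 - (-11 + 1/27) = 19920 - 1*(-296/27) = 19920 + 296/27 = 538136/27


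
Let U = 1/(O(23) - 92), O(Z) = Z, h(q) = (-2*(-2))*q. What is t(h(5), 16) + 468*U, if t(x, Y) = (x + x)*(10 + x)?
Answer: 27444/23 ≈ 1193.2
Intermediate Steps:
h(q) = 4*q
t(x, Y) = 2*x*(10 + x) (t(x, Y) = (2*x)*(10 + x) = 2*x*(10 + x))
U = -1/69 (U = 1/(23 - 92) = 1/(-69) = -1/69 ≈ -0.014493)
t(h(5), 16) + 468*U = 2*(4*5)*(10 + 4*5) + 468*(-1/69) = 2*20*(10 + 20) - 156/23 = 2*20*30 - 156/23 = 1200 - 156/23 = 27444/23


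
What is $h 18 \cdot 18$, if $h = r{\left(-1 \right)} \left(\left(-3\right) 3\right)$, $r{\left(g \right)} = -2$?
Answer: $5832$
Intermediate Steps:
$h = 18$ ($h = - 2 \left(\left(-3\right) 3\right) = \left(-2\right) \left(-9\right) = 18$)
$h 18 \cdot 18 = 18 \cdot 18 \cdot 18 = 324 \cdot 18 = 5832$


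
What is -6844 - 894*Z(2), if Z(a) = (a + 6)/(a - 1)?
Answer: -13996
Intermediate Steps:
Z(a) = (6 + a)/(-1 + a)
-6844 - 894*Z(2) = -6844 - 894*(6 + 2)/(-1 + 2) = -6844 - 894*8/1 = -6844 - 894*1*8 = -6844 - 894*8 = -6844 - 1*7152 = -6844 - 7152 = -13996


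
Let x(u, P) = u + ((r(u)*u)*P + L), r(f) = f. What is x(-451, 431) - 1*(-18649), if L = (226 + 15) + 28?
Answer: 87684298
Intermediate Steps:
L = 269 (L = 241 + 28 = 269)
x(u, P) = 269 + u + P*u² (x(u, P) = u + ((u*u)*P + 269) = u + (u²*P + 269) = u + (P*u² + 269) = u + (269 + P*u²) = 269 + u + P*u²)
x(-451, 431) - 1*(-18649) = (269 - 451 + 431*(-451)²) - 1*(-18649) = (269 - 451 + 431*203401) + 18649 = (269 - 451 + 87665831) + 18649 = 87665649 + 18649 = 87684298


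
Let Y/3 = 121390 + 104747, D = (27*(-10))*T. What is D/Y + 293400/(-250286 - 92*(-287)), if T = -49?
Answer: -10893546030/8438000639 ≈ -1.2910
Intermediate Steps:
D = 13230 (D = (27*(-10))*(-49) = -270*(-49) = 13230)
Y = 678411 (Y = 3*(121390 + 104747) = 3*226137 = 678411)
D/Y + 293400/(-250286 - 92*(-287)) = 13230/678411 + 293400/(-250286 - 92*(-287)) = 13230*(1/678411) + 293400/(-250286 - 1*(-26404)) = 1470/75379 + 293400/(-250286 + 26404) = 1470/75379 + 293400/(-223882) = 1470/75379 + 293400*(-1/223882) = 1470/75379 - 146700/111941 = -10893546030/8438000639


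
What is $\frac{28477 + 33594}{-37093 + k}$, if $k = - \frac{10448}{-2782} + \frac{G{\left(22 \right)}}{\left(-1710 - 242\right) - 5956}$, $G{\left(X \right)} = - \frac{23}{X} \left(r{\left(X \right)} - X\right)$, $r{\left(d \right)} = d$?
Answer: $- \frac{86340761}{51591139} \approx -1.6736$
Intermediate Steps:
$G{\left(X \right)} = 0$ ($G{\left(X \right)} = - \frac{23}{X} \left(X - X\right) = - \frac{23}{X} 0 = 0$)
$k = \frac{5224}{1391}$ ($k = - \frac{10448}{-2782} + \frac{0}{\left(-1710 - 242\right) - 5956} = \left(-10448\right) \left(- \frac{1}{2782}\right) + \frac{0}{-1952 - 5956} = \frac{5224}{1391} + \frac{0}{-7908} = \frac{5224}{1391} + 0 \left(- \frac{1}{7908}\right) = \frac{5224}{1391} + 0 = \frac{5224}{1391} \approx 3.7556$)
$\frac{28477 + 33594}{-37093 + k} = \frac{28477 + 33594}{-37093 + \frac{5224}{1391}} = \frac{62071}{- \frac{51591139}{1391}} = 62071 \left(- \frac{1391}{51591139}\right) = - \frac{86340761}{51591139}$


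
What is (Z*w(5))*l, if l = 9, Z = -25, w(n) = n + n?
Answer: -2250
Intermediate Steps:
w(n) = 2*n
(Z*w(5))*l = -50*5*9 = -25*10*9 = -250*9 = -2250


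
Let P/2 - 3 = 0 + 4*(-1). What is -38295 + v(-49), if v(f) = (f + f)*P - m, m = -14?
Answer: -38085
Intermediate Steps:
P = -2 (P = 6 + 2*(0 + 4*(-1)) = 6 + 2*(0 - 4) = 6 + 2*(-4) = 6 - 8 = -2)
v(f) = 14 - 4*f (v(f) = (f + f)*(-2) - 1*(-14) = (2*f)*(-2) + 14 = -4*f + 14 = 14 - 4*f)
-38295 + v(-49) = -38295 + (14 - 4*(-49)) = -38295 + (14 + 196) = -38295 + 210 = -38085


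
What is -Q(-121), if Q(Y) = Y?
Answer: 121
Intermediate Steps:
-Q(-121) = -1*(-121) = 121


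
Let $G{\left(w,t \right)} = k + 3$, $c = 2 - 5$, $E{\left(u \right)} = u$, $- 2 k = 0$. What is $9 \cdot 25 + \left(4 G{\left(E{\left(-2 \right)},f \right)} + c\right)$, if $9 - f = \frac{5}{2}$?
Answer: $234$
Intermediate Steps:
$k = 0$ ($k = \left(- \frac{1}{2}\right) 0 = 0$)
$c = -3$ ($c = 2 - 5 = -3$)
$f = \frac{13}{2}$ ($f = 9 - \frac{5}{2} = \frac{13}{2} \approx 6.5$)
$G{\left(w,t \right)} = 3$ ($G{\left(w,t \right)} = 0 + 3 = 3$)
$9 \cdot 25 + \left(4 G{\left(E{\left(-2 \right)},f \right)} + c\right) = 9 \cdot 25 + \left(4 \cdot 3 - 3\right) = 225 + \left(12 - 3\right) = 225 + 9 = 234$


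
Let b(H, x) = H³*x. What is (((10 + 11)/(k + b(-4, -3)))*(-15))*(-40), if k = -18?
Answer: 2100/29 ≈ 72.414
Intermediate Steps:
b(H, x) = x*H³
(((10 + 11)/(k + b(-4, -3)))*(-15))*(-40) = (((10 + 11)/(-18 - 3*(-4)³))*(-15))*(-40) = ((21/(-18 - 3*(-64)))*(-15))*(-40) = ((21/(-18 + 192))*(-15))*(-40) = ((21/174)*(-15))*(-40) = ((21*(1/174))*(-15))*(-40) = ((7/58)*(-15))*(-40) = -105/58*(-40) = 2100/29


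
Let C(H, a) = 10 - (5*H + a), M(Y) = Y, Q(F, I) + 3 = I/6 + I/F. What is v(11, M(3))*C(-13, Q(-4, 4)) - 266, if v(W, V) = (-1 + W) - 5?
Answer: 377/3 ≈ 125.67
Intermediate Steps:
Q(F, I) = -3 + I/6 + I/F (Q(F, I) = -3 + (I/6 + I/F) = -3 + I/6 + I/F)
v(W, V) = -6 + W
C(H, a) = 10 - a - 5*H (C(H, a) = 10 - (a + 5*H) = 10 + (-a - 5*H) = 10 - a - 5*H)
v(11, M(3))*C(-13, Q(-4, 4)) - 266 = (-6 + 11)*(10 - (-3 + (1/6)*4 + 4/(-4)) - 5*(-13)) - 266 = 5*(10 - (-3 + 2/3 + 4*(-1/4)) + 65) - 266 = 5*(10 - (-3 + 2/3 - 1) + 65) - 266 = 5*(10 - 1*(-10/3) + 65) - 266 = 5*(10 + 10/3 + 65) - 266 = 5*(235/3) - 266 = 1175/3 - 266 = 377/3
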